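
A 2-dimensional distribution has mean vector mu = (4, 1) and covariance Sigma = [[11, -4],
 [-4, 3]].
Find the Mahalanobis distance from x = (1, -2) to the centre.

Step 1 — centre the observation: (x - mu) = (-3, -3).

Step 2 — invert Sigma. det(Sigma) = 11·3 - (-4)² = 17.
  Sigma^{-1} = (1/det) · [[d, -b], [-b, a]] = [[0.1765, 0.2353],
 [0.2353, 0.6471]].

Step 3 — form the quadratic (x - mu)^T · Sigma^{-1} · (x - mu):
  Sigma^{-1} · (x - mu) = (-1.2353, -2.6471).
  (x - mu)^T · [Sigma^{-1} · (x - mu)] = (-3)·(-1.2353) + (-3)·(-2.6471) = 11.6471.

Step 4 — take square root: d = √(11.6471) ≈ 3.4128.

d(x, mu) = √(11.6471) ≈ 3.4128


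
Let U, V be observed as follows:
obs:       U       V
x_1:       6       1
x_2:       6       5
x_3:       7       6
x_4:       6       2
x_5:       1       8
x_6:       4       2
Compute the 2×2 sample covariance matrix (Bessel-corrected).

Step 1 — column means:
  mean(U) = (6 + 6 + 7 + 6 + 1 + 4) / 6 = 30/6 = 5
  mean(V) = (1 + 5 + 6 + 2 + 8 + 2) / 6 = 24/6 = 4

Step 2 — sample covariance S[i,j] = (1/(n-1)) · Σ_k (x_{k,i} - mean_i) · (x_{k,j} - mean_j), with n-1 = 5.
  S[U,U] = ((1)·(1) + (1)·(1) + (2)·(2) + (1)·(1) + (-4)·(-4) + (-1)·(-1)) / 5 = 24/5 = 4.8
  S[U,V] = ((1)·(-3) + (1)·(1) + (2)·(2) + (1)·(-2) + (-4)·(4) + (-1)·(-2)) / 5 = -14/5 = -2.8
  S[V,V] = ((-3)·(-3) + (1)·(1) + (2)·(2) + (-2)·(-2) + (4)·(4) + (-2)·(-2)) / 5 = 38/5 = 7.6

S is symmetric (S[j,i] = S[i,j]). Assembling:

S = [[4.8, -2.8],
 [-2.8, 7.6]]


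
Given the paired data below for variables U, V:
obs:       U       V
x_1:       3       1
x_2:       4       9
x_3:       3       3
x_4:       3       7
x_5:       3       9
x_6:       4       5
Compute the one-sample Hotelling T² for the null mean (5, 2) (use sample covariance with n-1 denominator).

Step 1 — sample mean vector:
  mean(U) = (3 + 4 + 3 + 3 + 3 + 4) / 6 = 20/6 = 3.3333
  mean(V) = (1 + 9 + 3 + 7 + 9 + 5) / 6 = 34/6 = 5.6667
  x̄ = (3.3333, 5.6667),  deviation x̄ - mu_0 = (3.3333, 5.6667) - (5, 2) = (-1.6667, 3.6667).

Step 2 — sample covariance matrix, S[i,j] = (1/(n-1)) · Σ_k (x_{k,i} - mean_i) · (x_{k,j} - mean_j), divisor n-1 = 5:
  S[U,U] = ((-0.3333)·(-0.3333) + (0.6667)·(0.6667) + (-0.3333)·(-0.3333) + (-0.3333)·(-0.3333) + (-0.3333)·(-0.3333) + (0.6667)·(0.6667)) / 5 = 1.3333/5 = 0.2667
  S[U,V] = ((-0.3333)·(-4.6667) + (0.6667)·(3.3333) + (-0.3333)·(-2.6667) + (-0.3333)·(1.3333) + (-0.3333)·(3.3333) + (0.6667)·(-0.6667)) / 5 = 2.6667/5 = 0.5333
  S[V,V] = ((-4.6667)·(-4.6667) + (3.3333)·(3.3333) + (-2.6667)·(-2.6667) + (1.3333)·(1.3333) + (3.3333)·(3.3333) + (-0.6667)·(-0.6667)) / 5 = 53.3333/5 = 10.6667
  S = [[0.2667, 0.5333],
 [0.5333, 10.6667]].

Step 3 — invert S. det(S) = 0.2667·10.6667 - (0.5333)² = 2.56.
  S^{-1} = (1/det) · [[d, -b], [-b, a]] = [[4.1667, -0.2083],
 [-0.2083, 0.1042]].

Step 4 — quadratic form (x̄ - mu_0)^T · S^{-1} · (x̄ - mu_0):
  S^{-1} · (x̄ - mu_0) = (-7.7083, 0.7292),
  (x̄ - mu_0)^T · [...] = (-1.6667)·(-7.7083) + (3.6667)·(0.7292) = 15.5208.

Step 5 — scale by n: T² = 6 · 15.5208 = 93.125.

T² ≈ 93.125


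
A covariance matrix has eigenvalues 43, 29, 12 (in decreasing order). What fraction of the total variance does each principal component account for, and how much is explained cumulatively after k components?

Step 1 — total variance = trace(Sigma) = Σ λ_i = 43 + 29 + 12 = 84.

Step 2 — fraction explained by component i = λ_i / Σ λ:
  PC1: 43/84 = 0.5119
  PC2: 29/84 = 0.3452
  PC3: 12/84 = 0.1429

Step 3 — cumulative fraction after k components = (λ_1 + ... + λ_k) / Σ λ:
  k = 1: 43/84 = 0.5119
  k = 2: (43 + 29)/84 = 72/84 = 0.8571
  k = 3: (43 + 29 + 12)/84 = 84/84 = 1

Summary (fraction, with percent):

explained: PC1 0.5119 (51.19%), PC2 0.3452 (34.52%), PC3 0.1429 (14.29%);  cumulative: 0.5119, 0.8571, 1


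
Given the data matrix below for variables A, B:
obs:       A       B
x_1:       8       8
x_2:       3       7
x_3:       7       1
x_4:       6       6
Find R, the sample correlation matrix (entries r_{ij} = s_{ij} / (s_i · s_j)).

Step 1 — column means:
  mean(A) = (8 + 3 + 7 + 6) / 4 = 24/4 = 6
  mean(B) = (8 + 7 + 1 + 6) / 4 = 22/4 = 5.5

Step 2 — sample variances and covariances s[i,j] = (1/(n-1)) · Σ_k (x_{k,i} - mean_i) · (x_{k,j} - mean_j), with n-1 = 3:
  s[A,A] = ((2)·(2) + (-3)·(-3) + (1)·(1) + (0)·(0)) / 3 = 14/3 = 4.6667
  s[A,B] = ((2)·(2.5) + (-3)·(1.5) + (1)·(-4.5) + (0)·(0.5)) / 3 = -4/3 = -1.3333
  s[B,B] = ((2.5)·(2.5) + (1.5)·(1.5) + (-4.5)·(-4.5) + (0.5)·(0.5)) / 3 = 29/3 = 9.6667
  Sample standard deviations s_i = √(s[i,i]):
  s(A) = √(4.6667) = 2.1602
  s(B) = √(9.6667) = 3.1091

Step 3 — r_{ij} = s_{ij} / (s_i · s_j):
  r[A,A] = 1 (diagonal).
  r[A,B] = -1.3333 / (2.1602 · 3.1091) = -1.3333 / 6.7165 = -0.1985
  r[B,B] = 1 (diagonal).

R is symmetric with unit diagonal. Assembling:

R = [[1, -0.1985],
 [-0.1985, 1]]


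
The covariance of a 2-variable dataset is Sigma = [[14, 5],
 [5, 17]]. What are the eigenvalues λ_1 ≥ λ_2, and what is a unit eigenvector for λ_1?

Step 1 — characteristic polynomial of 2×2 Sigma:
  det(Sigma - λI) = λ² - trace · λ + det = 0.
  trace = 14 + 17 = 31, det = 14·17 - (5)² = 213.
Step 2 — discriminant:
  Δ = trace² - 4·det = 961 - 852 = 109.
Step 3 — eigenvalues:
  λ = (trace ± √Δ)/2 = (31 ± 10.4403)/2,
  λ_1 = 20.7202,  λ_2 = 10.2798.

Step 4 — unit eigenvector for λ_1: solve (Sigma - λ_1 I)v = 0. First row:
  (14 - 20.7202)·v_x + (5)·v_y = 0, i.e. (-6.7202)·v_x + (5)·v_y = 0,
  so v ∝ (b, λ_1 - a) = (5, 6.7202) = u.
  ||u|| = √((5)² + (6.7202)²) = √(70.1605) ≈ 8.3762,
  v_1 = u/||u|| ≈ (0.5969, 0.8023) (||v_1|| = 1).

λ_1 = 20.7202,  λ_2 = 10.2798;  v_1 ≈ (0.5969, 0.8023)


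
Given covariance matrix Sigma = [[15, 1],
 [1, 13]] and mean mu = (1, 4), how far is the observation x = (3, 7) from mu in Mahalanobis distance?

Step 1 — centre the observation: (x - mu) = (2, 3).

Step 2 — invert Sigma. det(Sigma) = 15·13 - (1)² = 194.
  Sigma^{-1} = (1/det) · [[d, -b], [-b, a]] = [[0.067, -0.0052],
 [-0.0052, 0.0773]].

Step 3 — form the quadratic (x - mu)^T · Sigma^{-1} · (x - mu):
  Sigma^{-1} · (x - mu) = (0.1186, 0.2216).
  (x - mu)^T · [Sigma^{-1} · (x - mu)] = (2)·(0.1186) + (3)·(0.2216) = 0.9021.

Step 4 — take square root: d = √(0.9021) ≈ 0.9498.

d(x, mu) = √(0.9021) ≈ 0.9498


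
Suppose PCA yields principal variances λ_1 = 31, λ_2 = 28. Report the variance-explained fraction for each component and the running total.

Step 1 — total variance = trace(Sigma) = Σ λ_i = 31 + 28 = 59.

Step 2 — fraction explained by component i = λ_i / Σ λ:
  PC1: 31/59 = 0.5254
  PC2: 28/59 = 0.4746

Step 3 — cumulative fraction after k components = (λ_1 + ... + λ_k) / Σ λ:
  k = 1: 31/59 = 0.5254
  k = 2: (31 + 28)/59 = 59/59 = 1

Summary (fraction, with percent):

explained: PC1 0.5254 (52.54%), PC2 0.4746 (47.46%);  cumulative: 0.5254, 1


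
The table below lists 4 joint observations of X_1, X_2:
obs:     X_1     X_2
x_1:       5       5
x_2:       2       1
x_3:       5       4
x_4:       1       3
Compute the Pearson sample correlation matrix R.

Step 1 — column means:
  mean(X_1) = (5 + 2 + 5 + 1) / 4 = 13/4 = 3.25
  mean(X_2) = (5 + 1 + 4 + 3) / 4 = 13/4 = 3.25

Step 2 — sample variances and covariances s[i,j] = (1/(n-1)) · Σ_k (x_{k,i} - mean_i) · (x_{k,j} - mean_j), with n-1 = 3:
  s[X_1,X_1] = ((1.75)·(1.75) + (-1.25)·(-1.25) + (1.75)·(1.75) + (-2.25)·(-2.25)) / 3 = 12.75/3 = 4.25
  s[X_1,X_2] = ((1.75)·(1.75) + (-1.25)·(-2.25) + (1.75)·(0.75) + (-2.25)·(-0.25)) / 3 = 7.75/3 = 2.5833
  s[X_2,X_2] = ((1.75)·(1.75) + (-2.25)·(-2.25) + (0.75)·(0.75) + (-0.25)·(-0.25)) / 3 = 8.75/3 = 2.9167
  Sample standard deviations s_i = √(s[i,i]):
  s(X_1) = √(4.25) = 2.0616
  s(X_2) = √(2.9167) = 1.7078

Step 3 — r_{ij} = s_{ij} / (s_i · s_j):
  r[X_1,X_1] = 1 (diagonal).
  r[X_1,X_2] = 2.5833 / (2.0616 · 1.7078) = 2.5833 / 3.5208 = 0.7337
  r[X_2,X_2] = 1 (diagonal).

R is symmetric with unit diagonal. Assembling:

R = [[1, 0.7337],
 [0.7337, 1]]


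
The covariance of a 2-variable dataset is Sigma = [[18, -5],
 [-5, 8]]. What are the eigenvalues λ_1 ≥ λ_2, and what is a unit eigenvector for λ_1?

Step 1 — characteristic polynomial of 2×2 Sigma:
  det(Sigma - λI) = λ² - trace · λ + det = 0.
  trace = 18 + 8 = 26, det = 18·8 - (-5)² = 119.
Step 2 — discriminant:
  Δ = trace² - 4·det = 676 - 476 = 200.
Step 3 — eigenvalues:
  λ = (trace ± √Δ)/2 = (26 ± 14.1421)/2,
  λ_1 = 20.0711,  λ_2 = 5.9289.

Step 4 — unit eigenvector for λ_1: solve (Sigma - λ_1 I)v = 0. First row:
  (18 - 20.0711)·v_x + (-5)·v_y = 0, i.e. (-2.0711)·v_x + (-5)·v_y = 0,
  so v ∝ (b, λ_1 - a) = (-5, 2.0711); multiply by -1 so the first entry is positive: u = (5, -2.0711).
  ||u|| = √((5)² + (-2.0711)²) = √(29.2893) ≈ 5.412,
  v_1 = u/||u|| ≈ (0.9239, -0.3827) (||v_1|| = 1).

λ_1 = 20.0711,  λ_2 = 5.9289;  v_1 ≈ (0.9239, -0.3827)


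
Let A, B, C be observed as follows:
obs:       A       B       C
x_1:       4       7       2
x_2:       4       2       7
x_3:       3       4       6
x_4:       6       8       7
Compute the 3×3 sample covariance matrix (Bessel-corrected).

Step 1 — column means:
  mean(A) = (4 + 4 + 3 + 6) / 4 = 17/4 = 4.25
  mean(B) = (7 + 2 + 4 + 8) / 4 = 21/4 = 5.25
  mean(C) = (2 + 7 + 6 + 7) / 4 = 22/4 = 5.5

Step 2 — sample covariance S[i,j] = (1/(n-1)) · Σ_k (x_{k,i} - mean_i) · (x_{k,j} - mean_j), with n-1 = 3.
  S[A,A] = ((-0.25)·(-0.25) + (-0.25)·(-0.25) + (-1.25)·(-1.25) + (1.75)·(1.75)) / 3 = 4.75/3 = 1.5833
  S[A,B] = ((-0.25)·(1.75) + (-0.25)·(-3.25) + (-1.25)·(-1.25) + (1.75)·(2.75)) / 3 = 6.75/3 = 2.25
  S[A,C] = ((-0.25)·(-3.5) + (-0.25)·(1.5) + (-1.25)·(0.5) + (1.75)·(1.5)) / 3 = 2.5/3 = 0.8333
  S[B,B] = ((1.75)·(1.75) + (-3.25)·(-3.25) + (-1.25)·(-1.25) + (2.75)·(2.75)) / 3 = 22.75/3 = 7.5833
  S[B,C] = ((1.75)·(-3.5) + (-3.25)·(1.5) + (-1.25)·(0.5) + (2.75)·(1.5)) / 3 = -7.5/3 = -2.5
  S[C,C] = ((-3.5)·(-3.5) + (1.5)·(1.5) + (0.5)·(0.5) + (1.5)·(1.5)) / 3 = 17/3 = 5.6667

S is symmetric (S[j,i] = S[i,j]). Assembling:

S = [[1.5833, 2.25, 0.8333],
 [2.25, 7.5833, -2.5],
 [0.8333, -2.5, 5.6667]]


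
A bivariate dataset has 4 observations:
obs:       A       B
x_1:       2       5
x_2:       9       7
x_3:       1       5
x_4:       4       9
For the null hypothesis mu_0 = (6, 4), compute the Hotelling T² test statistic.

Step 1 — sample mean vector:
  mean(A) = (2 + 9 + 1 + 4) / 4 = 16/4 = 4
  mean(B) = (5 + 7 + 5 + 9) / 4 = 26/4 = 6.5
  x̄ = (4, 6.5),  deviation x̄ - mu_0 = (4, 6.5) - (6, 4) = (-2, 2.5).

Step 2 — sample covariance matrix, S[i,j] = (1/(n-1)) · Σ_k (x_{k,i} - mean_i) · (x_{k,j} - mean_j), divisor n-1 = 3:
  S[A,A] = ((-2)·(-2) + (5)·(5) + (-3)·(-3) + (0)·(0)) / 3 = 38/3 = 12.6667
  S[A,B] = ((-2)·(-1.5) + (5)·(0.5) + (-3)·(-1.5) + (0)·(2.5)) / 3 = 10/3 = 3.3333
  S[B,B] = ((-1.5)·(-1.5) + (0.5)·(0.5) + (-1.5)·(-1.5) + (2.5)·(2.5)) / 3 = 11/3 = 3.6667
  S = [[12.6667, 3.3333],
 [3.3333, 3.6667]].

Step 3 — invert S. det(S) = 12.6667·3.6667 - (3.3333)² = 35.3333.
  S^{-1} = (1/det) · [[d, -b], [-b, a]] = [[0.1038, -0.0943],
 [-0.0943, 0.3585]].

Step 4 — quadratic form (x̄ - mu_0)^T · S^{-1} · (x̄ - mu_0):
  S^{-1} · (x̄ - mu_0) = (-0.4434, 1.0849),
  (x̄ - mu_0)^T · [...] = (-2)·(-0.4434) + (2.5)·(1.0849) = 3.5991.

Step 5 — scale by n: T² = 4 · 3.5991 = 14.3962.

T² ≈ 14.3962


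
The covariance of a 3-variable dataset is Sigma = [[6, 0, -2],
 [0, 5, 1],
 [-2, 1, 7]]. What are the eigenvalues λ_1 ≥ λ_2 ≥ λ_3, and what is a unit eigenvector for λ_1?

Step 1 — characteristic polynomial p(λ) = det(λI - Sigma) = λ³ - tr·λ² + c_1·λ - det, where tr = trace, c_1 = sum of the principal 2×2 minors, det = det(Sigma):
  tr = 6 + 5 + 7 = 18,
  c_1 = (6·5 - (0)²) + (6·7 - (-2)²) + (5·7 - (1)²) = 30 + 38 + 34 = 102,
  det = 6·(5·7 - (1)²) - (0)·((0)·7 - (1)·(-2)) + (-2)·((0)·(1) - 5·(-2)) = 6·(34) - (0)·(2) + (-2)·(10) = 184.
  So p(λ) = λ³ - 18λ² + 102λ - 184.
Step 2 — look for an integer root (rational root theorem: any rational root is an integer divisor of 184). Testing λ = 4:
  p(4) = 64 - 288 + 408 - 184 = 0  ✓
  Dividing out (λ - 4): p(λ) = (λ - 4)(λ² - 14λ + 46).
Step 3 — remaining eigenvalues from the quadratic λ² - 14λ + 46 = 0:
  Δ = 14² - 4·46 = 196 - 184 = 12,  λ = (14 ± √12)/2 = (14 ± 3.4641)/2 ≈ 8.7321 or 5.2679.
  Sorted: λ_1 = 8.7321,  λ_2 = 5.2679,  λ_3 = 4  (check: sum = 18 = tr ✓).

Step 4 — unit eigenvector for λ_1 ≈ 8.7321: v spans the null space of (Sigma - λ_1 I), whose rows are
  r_1 = (-2.7321, 0, -2),  r_2 = (0, -3.7321, 1),  r_3 = (-2, 1, -1.7321).
  v is orthogonal to every row, so take v ∝ r_1 × r_2 = ((0)·(1) - (-2)·(-3.7321), (-2)·(0) - (-2.7321)·(1), (-2.7321)·(-3.7321) - (0)·(0)) ≈ (-7.4641, 2.7321, 10.1962).
  Rescale (multiply by -1 so the first nonzero entry is positive): u = (7.4641, -2.7321, -10.1962).
  ||u|| = √((7.4641)² + (-2.7321)² + (-10.1962)²) = √(167.1384) ≈ 12.9282,  v_1 = u/||u|| ≈ (0.5774, -0.2113, -0.7887) (||v_1|| = 1).

λ_1 = 8.7321,  λ_2 = 5.2679,  λ_3 = 4;  v_1 ≈ (0.5774, -0.2113, -0.7887)


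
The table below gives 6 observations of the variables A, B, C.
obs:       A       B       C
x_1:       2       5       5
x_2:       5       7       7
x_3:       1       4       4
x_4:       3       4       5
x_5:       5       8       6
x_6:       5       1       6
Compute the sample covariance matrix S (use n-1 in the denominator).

Step 1 — column means:
  mean(A) = (2 + 5 + 1 + 3 + 5 + 5) / 6 = 21/6 = 3.5
  mean(B) = (5 + 7 + 4 + 4 + 8 + 1) / 6 = 29/6 = 4.8333
  mean(C) = (5 + 7 + 4 + 5 + 6 + 6) / 6 = 33/6 = 5.5

Step 2 — sample covariance S[i,j] = (1/(n-1)) · Σ_k (x_{k,i} - mean_i) · (x_{k,j} - mean_j), with n-1 = 5.
  S[A,A] = ((-1.5)·(-1.5) + (1.5)·(1.5) + (-2.5)·(-2.5) + (-0.5)·(-0.5) + (1.5)·(1.5) + (1.5)·(1.5)) / 5 = 15.5/5 = 3.1
  S[A,B] = ((-1.5)·(0.1667) + (1.5)·(2.1667) + (-2.5)·(-0.8333) + (-0.5)·(-0.8333) + (1.5)·(3.1667) + (1.5)·(-3.8333)) / 5 = 4.5/5 = 0.9
  S[A,C] = ((-1.5)·(-0.5) + (1.5)·(1.5) + (-2.5)·(-1.5) + (-0.5)·(-0.5) + (1.5)·(0.5) + (1.5)·(0.5)) / 5 = 8.5/5 = 1.7
  S[B,B] = ((0.1667)·(0.1667) + (2.1667)·(2.1667) + (-0.8333)·(-0.8333) + (-0.8333)·(-0.8333) + (3.1667)·(3.1667) + (-3.8333)·(-3.8333)) / 5 = 30.8333/5 = 6.1667
  S[B,C] = ((0.1667)·(-0.5) + (2.1667)·(1.5) + (-0.8333)·(-1.5) + (-0.8333)·(-0.5) + (3.1667)·(0.5) + (-3.8333)·(0.5)) / 5 = 4.5/5 = 0.9
  S[C,C] = ((-0.5)·(-0.5) + (1.5)·(1.5) + (-1.5)·(-1.5) + (-0.5)·(-0.5) + (0.5)·(0.5) + (0.5)·(0.5)) / 5 = 5.5/5 = 1.1

S is symmetric (S[j,i] = S[i,j]). Assembling:

S = [[3.1, 0.9, 1.7],
 [0.9, 6.1667, 0.9],
 [1.7, 0.9, 1.1]]


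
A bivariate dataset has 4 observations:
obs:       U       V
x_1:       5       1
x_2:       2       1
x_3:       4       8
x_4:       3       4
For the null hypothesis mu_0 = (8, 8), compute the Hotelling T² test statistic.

Step 1 — sample mean vector:
  mean(U) = (5 + 2 + 4 + 3) / 4 = 14/4 = 3.5
  mean(V) = (1 + 1 + 8 + 4) / 4 = 14/4 = 3.5
  x̄ = (3.5, 3.5),  deviation x̄ - mu_0 = (3.5, 3.5) - (8, 8) = (-4.5, -4.5).

Step 2 — sample covariance matrix, S[i,j] = (1/(n-1)) · Σ_k (x_{k,i} - mean_i) · (x_{k,j} - mean_j), divisor n-1 = 3:
  S[U,U] = ((1.5)·(1.5) + (-1.5)·(-1.5) + (0.5)·(0.5) + (-0.5)·(-0.5)) / 3 = 5/3 = 1.6667
  S[U,V] = ((1.5)·(-2.5) + (-1.5)·(-2.5) + (0.5)·(4.5) + (-0.5)·(0.5)) / 3 = 2/3 = 0.6667
  S[V,V] = ((-2.5)·(-2.5) + (-2.5)·(-2.5) + (4.5)·(4.5) + (0.5)·(0.5)) / 3 = 33/3 = 11
  S = [[1.6667, 0.6667],
 [0.6667, 11]].

Step 3 — invert S. det(S) = 1.6667·11 - (0.6667)² = 17.8889.
  S^{-1} = (1/det) · [[d, -b], [-b, a]] = [[0.6149, -0.0373],
 [-0.0373, 0.0932]].

Step 4 — quadratic form (x̄ - mu_0)^T · S^{-1} · (x̄ - mu_0):
  S^{-1} · (x̄ - mu_0) = (-2.5994, -0.2516),
  (x̄ - mu_0)^T · [...] = (-4.5)·(-2.5994) + (-4.5)·(-0.2516) = 12.8292.

Step 5 — scale by n: T² = 4 · 12.8292 = 51.3168.

T² ≈ 51.3168


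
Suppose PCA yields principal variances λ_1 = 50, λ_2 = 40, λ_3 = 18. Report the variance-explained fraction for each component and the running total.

Step 1 — total variance = trace(Sigma) = Σ λ_i = 50 + 40 + 18 = 108.

Step 2 — fraction explained by component i = λ_i / Σ λ:
  PC1: 50/108 = 0.463
  PC2: 40/108 = 0.3704
  PC3: 18/108 = 0.1667

Step 3 — cumulative fraction after k components = (λ_1 + ... + λ_k) / Σ λ:
  k = 1: 50/108 = 0.463
  k = 2: (50 + 40)/108 = 90/108 = 0.8333
  k = 3: (50 + 40 + 18)/108 = 108/108 = 1

Summary (fraction, with percent):

explained: PC1 0.463 (46.3%), PC2 0.3704 (37.04%), PC3 0.1667 (16.67%);  cumulative: 0.463, 0.8333, 1


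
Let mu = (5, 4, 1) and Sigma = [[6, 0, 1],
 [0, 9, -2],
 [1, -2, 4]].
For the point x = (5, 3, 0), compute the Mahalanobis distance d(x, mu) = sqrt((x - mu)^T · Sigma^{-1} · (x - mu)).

Step 1 — centre the observation: (x - mu) = (0, -1, -1).

Step 2 — invert Sigma (cofactor / det for 3×3, or solve directly):
  Sigma^{-1} = [[0.1749, -0.0109, -0.0492],
 [-0.0109, 0.1257, 0.0656],
 [-0.0492, 0.0656, 0.2951]].

Step 3 — form the quadratic (x - mu)^T · Sigma^{-1} · (x - mu):
  Sigma^{-1} · (x - mu) = (0.0601, -0.1913, -0.3607).
  (x - mu)^T · [Sigma^{-1} · (x - mu)] = (0)·(0.0601) + (-1)·(-0.1913) + (-1)·(-0.3607) = 0.5519.

Step 4 — take square root: d = √(0.5519) ≈ 0.7429.

d(x, mu) = √(0.5519) ≈ 0.7429


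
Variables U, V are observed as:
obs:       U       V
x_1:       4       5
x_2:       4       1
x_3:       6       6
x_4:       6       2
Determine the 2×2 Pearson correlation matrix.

Step 1 — column means:
  mean(U) = (4 + 4 + 6 + 6) / 4 = 20/4 = 5
  mean(V) = (5 + 1 + 6 + 2) / 4 = 14/4 = 3.5

Step 2 — sample variances and covariances s[i,j] = (1/(n-1)) · Σ_k (x_{k,i} - mean_i) · (x_{k,j} - mean_j), with n-1 = 3:
  s[U,U] = ((-1)·(-1) + (-1)·(-1) + (1)·(1) + (1)·(1)) / 3 = 4/3 = 1.3333
  s[U,V] = ((-1)·(1.5) + (-1)·(-2.5) + (1)·(2.5) + (1)·(-1.5)) / 3 = 2/3 = 0.6667
  s[V,V] = ((1.5)·(1.5) + (-2.5)·(-2.5) + (2.5)·(2.5) + (-1.5)·(-1.5)) / 3 = 17/3 = 5.6667
  Sample standard deviations s_i = √(s[i,i]):
  s(U) = √(1.3333) = 1.1547
  s(V) = √(5.6667) = 2.3805

Step 3 — r_{ij} = s_{ij} / (s_i · s_j):
  r[U,U] = 1 (diagonal).
  r[U,V] = 0.6667 / (1.1547 · 2.3805) = 0.6667 / 2.7487 = 0.2425
  r[V,V] = 1 (diagonal).

R is symmetric with unit diagonal. Assembling:

R = [[1, 0.2425],
 [0.2425, 1]]


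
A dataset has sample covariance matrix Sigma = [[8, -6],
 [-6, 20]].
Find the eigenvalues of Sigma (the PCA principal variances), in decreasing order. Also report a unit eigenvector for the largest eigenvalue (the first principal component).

Step 1 — characteristic polynomial of 2×2 Sigma:
  det(Sigma - λI) = λ² - trace · λ + det = 0.
  trace = 8 + 20 = 28, det = 8·20 - (-6)² = 124.
Step 2 — discriminant:
  Δ = trace² - 4·det = 784 - 496 = 288.
Step 3 — eigenvalues:
  λ = (trace ± √Δ)/2 = (28 ± 16.9706)/2,
  λ_1 = 22.4853,  λ_2 = 5.5147.

Step 4 — unit eigenvector for λ_1: solve (Sigma - λ_1 I)v = 0. First row:
  (8 - 22.4853)·v_x + (-6)·v_y = 0, i.e. (-14.4853)·v_x + (-6)·v_y = 0,
  so v ∝ (b, λ_1 - a) = (-6, 14.4853); multiply by -1 so the first entry is positive: u = (6, -14.4853).
  ||u|| = √((6)² + (-14.4853)²) = √(245.8234) ≈ 15.6788,
  v_1 = u/||u|| ≈ (0.3827, -0.9239) (||v_1|| = 1).

λ_1 = 22.4853,  λ_2 = 5.5147;  v_1 ≈ (0.3827, -0.9239)


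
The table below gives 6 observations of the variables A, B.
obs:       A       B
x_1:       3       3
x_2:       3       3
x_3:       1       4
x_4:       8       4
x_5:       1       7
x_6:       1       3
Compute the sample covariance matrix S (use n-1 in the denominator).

Step 1 — column means:
  mean(A) = (3 + 3 + 1 + 8 + 1 + 1) / 6 = 17/6 = 2.8333
  mean(B) = (3 + 3 + 4 + 4 + 7 + 3) / 6 = 24/6 = 4

Step 2 — sample covariance S[i,j] = (1/(n-1)) · Σ_k (x_{k,i} - mean_i) · (x_{k,j} - mean_j), with n-1 = 5.
  S[A,A] = ((0.1667)·(0.1667) + (0.1667)·(0.1667) + (-1.8333)·(-1.8333) + (5.1667)·(5.1667) + (-1.8333)·(-1.8333) + (-1.8333)·(-1.8333)) / 5 = 36.8333/5 = 7.3667
  S[A,B] = ((0.1667)·(-1) + (0.1667)·(-1) + (-1.8333)·(0) + (5.1667)·(0) + (-1.8333)·(3) + (-1.8333)·(-1)) / 5 = -4/5 = -0.8
  S[B,B] = ((-1)·(-1) + (-1)·(-1) + (0)·(0) + (0)·(0) + (3)·(3) + (-1)·(-1)) / 5 = 12/5 = 2.4

S is symmetric (S[j,i] = S[i,j]). Assembling:

S = [[7.3667, -0.8],
 [-0.8, 2.4]]


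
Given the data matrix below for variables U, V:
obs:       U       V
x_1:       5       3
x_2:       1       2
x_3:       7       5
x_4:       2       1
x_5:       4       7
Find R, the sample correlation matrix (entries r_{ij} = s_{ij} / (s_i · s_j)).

Step 1 — column means:
  mean(U) = (5 + 1 + 7 + 2 + 4) / 5 = 19/5 = 3.8
  mean(V) = (3 + 2 + 5 + 1 + 7) / 5 = 18/5 = 3.6

Step 2 — sample variances and covariances s[i,j] = (1/(n-1)) · Σ_k (x_{k,i} - mean_i) · (x_{k,j} - mean_j), with n-1 = 4:
  s[U,U] = ((1.2)·(1.2) + (-2.8)·(-2.8) + (3.2)·(3.2) + (-1.8)·(-1.8) + (0.2)·(0.2)) / 4 = 22.8/4 = 5.7
  s[U,V] = ((1.2)·(-0.6) + (-2.8)·(-1.6) + (3.2)·(1.4) + (-1.8)·(-2.6) + (0.2)·(3.4)) / 4 = 13.6/4 = 3.4
  s[V,V] = ((-0.6)·(-0.6) + (-1.6)·(-1.6) + (1.4)·(1.4) + (-2.6)·(-2.6) + (3.4)·(3.4)) / 4 = 23.2/4 = 5.8
  Sample standard deviations s_i = √(s[i,i]):
  s(U) = √(5.7) = 2.3875
  s(V) = √(5.8) = 2.4083

Step 3 — r_{ij} = s_{ij} / (s_i · s_j):
  r[U,U] = 1 (diagonal).
  r[U,V] = 3.4 / (2.3875 · 2.4083) = 3.4 / 5.7498 = 0.5913
  r[V,V] = 1 (diagonal).

R is symmetric with unit diagonal. Assembling:

R = [[1, 0.5913],
 [0.5913, 1]]


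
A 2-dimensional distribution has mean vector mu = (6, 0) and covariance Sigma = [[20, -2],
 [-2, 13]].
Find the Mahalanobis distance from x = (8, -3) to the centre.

Step 1 — centre the observation: (x - mu) = (2, -3).

Step 2 — invert Sigma. det(Sigma) = 20·13 - (-2)² = 256.
  Sigma^{-1} = (1/det) · [[d, -b], [-b, a]] = [[0.0508, 0.0078],
 [0.0078, 0.0781]].

Step 3 — form the quadratic (x - mu)^T · Sigma^{-1} · (x - mu):
  Sigma^{-1} · (x - mu) = (0.0781, -0.2188).
  (x - mu)^T · [Sigma^{-1} · (x - mu)] = (2)·(0.0781) + (-3)·(-0.2188) = 0.8125.

Step 4 — take square root: d = √(0.8125) ≈ 0.9014.

d(x, mu) = √(0.8125) ≈ 0.9014


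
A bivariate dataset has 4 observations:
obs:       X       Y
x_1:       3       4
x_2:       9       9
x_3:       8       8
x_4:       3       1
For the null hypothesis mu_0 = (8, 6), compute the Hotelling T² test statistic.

Step 1 — sample mean vector:
  mean(X) = (3 + 9 + 8 + 3) / 4 = 23/4 = 5.75
  mean(Y) = (4 + 9 + 8 + 1) / 4 = 22/4 = 5.5
  x̄ = (5.75, 5.5),  deviation x̄ - mu_0 = (5.75, 5.5) - (8, 6) = (-2.25, -0.5).

Step 2 — sample covariance matrix, S[i,j] = (1/(n-1)) · Σ_k (x_{k,i} - mean_i) · (x_{k,j} - mean_j), divisor n-1 = 3:
  S[X,X] = ((-2.75)·(-2.75) + (3.25)·(3.25) + (2.25)·(2.25) + (-2.75)·(-2.75)) / 3 = 30.75/3 = 10.25
  S[X,Y] = ((-2.75)·(-1.5) + (3.25)·(3.5) + (2.25)·(2.5) + (-2.75)·(-4.5)) / 3 = 33.5/3 = 11.1667
  S[Y,Y] = ((-1.5)·(-1.5) + (3.5)·(3.5) + (2.5)·(2.5) + (-4.5)·(-4.5)) / 3 = 41/3 = 13.6667
  S = [[10.25, 11.1667],
 [11.1667, 13.6667]].

Step 3 — invert S. det(S) = 10.25·13.6667 - (11.1667)² = 15.3889.
  S^{-1} = (1/det) · [[d, -b], [-b, a]] = [[0.8881, -0.7256],
 [-0.7256, 0.6661]].

Step 4 — quadratic form (x̄ - mu_0)^T · S^{-1} · (x̄ - mu_0):
  S^{-1} · (x̄ - mu_0) = (-1.6354, 1.2996),
  (x̄ - mu_0)^T · [...] = (-2.25)·(-1.6354) + (-0.5)·(1.2996) = 3.0298.

Step 5 — scale by n: T² = 4 · 3.0298 = 12.1191.

T² ≈ 12.1191


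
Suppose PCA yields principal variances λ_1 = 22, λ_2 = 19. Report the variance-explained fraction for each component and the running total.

Step 1 — total variance = trace(Sigma) = Σ λ_i = 22 + 19 = 41.

Step 2 — fraction explained by component i = λ_i / Σ λ:
  PC1: 22/41 = 0.5366
  PC2: 19/41 = 0.4634

Step 3 — cumulative fraction after k components = (λ_1 + ... + λ_k) / Σ λ:
  k = 1: 22/41 = 0.5366
  k = 2: (22 + 19)/41 = 41/41 = 1

Summary (fraction, with percent):

explained: PC1 0.5366 (53.66%), PC2 0.4634 (46.34%);  cumulative: 0.5366, 1


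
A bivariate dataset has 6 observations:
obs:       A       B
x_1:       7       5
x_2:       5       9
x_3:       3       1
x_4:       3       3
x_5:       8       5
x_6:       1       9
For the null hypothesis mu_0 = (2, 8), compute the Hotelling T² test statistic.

Step 1 — sample mean vector:
  mean(A) = (7 + 5 + 3 + 3 + 8 + 1) / 6 = 27/6 = 4.5
  mean(B) = (5 + 9 + 1 + 3 + 5 + 9) / 6 = 32/6 = 5.3333
  x̄ = (4.5, 5.3333),  deviation x̄ - mu_0 = (4.5, 5.3333) - (2, 8) = (2.5, -2.6667).

Step 2 — sample covariance matrix, S[i,j] = (1/(n-1)) · Σ_k (x_{k,i} - mean_i) · (x_{k,j} - mean_j), divisor n-1 = 5:
  S[A,A] = ((2.5)·(2.5) + (0.5)·(0.5) + (-1.5)·(-1.5) + (-1.5)·(-1.5) + (3.5)·(3.5) + (-3.5)·(-3.5)) / 5 = 35.5/5 = 7.1
  S[A,B] = ((2.5)·(-0.3333) + (0.5)·(3.6667) + (-1.5)·(-4.3333) + (-1.5)·(-2.3333) + (3.5)·(-0.3333) + (-3.5)·(3.6667)) / 5 = -3/5 = -0.6
  S[B,B] = ((-0.3333)·(-0.3333) + (3.6667)·(3.6667) + (-4.3333)·(-4.3333) + (-2.3333)·(-2.3333) + (-0.3333)·(-0.3333) + (3.6667)·(3.6667)) / 5 = 51.3333/5 = 10.2667
  S = [[7.1, -0.6],
 [-0.6, 10.2667]].

Step 3 — invert S. det(S) = 7.1·10.2667 - (-0.6)² = 72.5333.
  S^{-1} = (1/det) · [[d, -b], [-b, a]] = [[0.1415, 0.0083],
 [0.0083, 0.0979]].

Step 4 — quadratic form (x̄ - mu_0)^T · S^{-1} · (x̄ - mu_0):
  S^{-1} · (x̄ - mu_0) = (0.3318, -0.2403),
  (x̄ - mu_0)^T · [...] = (2.5)·(0.3318) + (-2.6667)·(-0.2403) = 1.4704.

Step 5 — scale by n: T² = 6 · 1.4704 = 8.8226.

T² ≈ 8.8226


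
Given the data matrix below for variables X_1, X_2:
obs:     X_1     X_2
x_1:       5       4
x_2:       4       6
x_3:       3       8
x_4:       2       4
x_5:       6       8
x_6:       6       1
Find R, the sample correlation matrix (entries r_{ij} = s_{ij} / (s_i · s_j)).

Step 1 — column means:
  mean(X_1) = (5 + 4 + 3 + 2 + 6 + 6) / 6 = 26/6 = 4.3333
  mean(X_2) = (4 + 6 + 8 + 4 + 8 + 1) / 6 = 31/6 = 5.1667

Step 2 — sample variances and covariances s[i,j] = (1/(n-1)) · Σ_k (x_{k,i} - mean_i) · (x_{k,j} - mean_j), with n-1 = 5:
  s[X_1,X_1] = ((0.6667)·(0.6667) + (-0.3333)·(-0.3333) + (-1.3333)·(-1.3333) + (-2.3333)·(-2.3333) + (1.6667)·(1.6667) + (1.6667)·(1.6667)) / 5 = 13.3333/5 = 2.6667
  s[X_1,X_2] = ((0.6667)·(-1.1667) + (-0.3333)·(0.8333) + (-1.3333)·(2.8333) + (-2.3333)·(-1.1667) + (1.6667)·(2.8333) + (1.6667)·(-4.1667)) / 5 = -4.3333/5 = -0.8667
  s[X_2,X_2] = ((-1.1667)·(-1.1667) + (0.8333)·(0.8333) + (2.8333)·(2.8333) + (-1.1667)·(-1.1667) + (2.8333)·(2.8333) + (-4.1667)·(-4.1667)) / 5 = 36.8333/5 = 7.3667
  Sample standard deviations s_i = √(s[i,i]):
  s(X_1) = √(2.6667) = 1.633
  s(X_2) = √(7.3667) = 2.7142

Step 3 — r_{ij} = s_{ij} / (s_i · s_j):
  r[X_1,X_1] = 1 (diagonal).
  r[X_1,X_2] = -0.8667 / (1.633 · 2.7142) = -0.8667 / 4.4322 = -0.1955
  r[X_2,X_2] = 1 (diagonal).

R is symmetric with unit diagonal. Assembling:

R = [[1, -0.1955],
 [-0.1955, 1]]


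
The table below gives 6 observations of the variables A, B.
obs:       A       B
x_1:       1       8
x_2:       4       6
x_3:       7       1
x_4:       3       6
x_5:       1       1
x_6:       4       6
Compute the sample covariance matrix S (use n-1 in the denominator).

Step 1 — column means:
  mean(A) = (1 + 4 + 7 + 3 + 1 + 4) / 6 = 20/6 = 3.3333
  mean(B) = (8 + 6 + 1 + 6 + 1 + 6) / 6 = 28/6 = 4.6667

Step 2 — sample covariance S[i,j] = (1/(n-1)) · Σ_k (x_{k,i} - mean_i) · (x_{k,j} - mean_j), with n-1 = 5.
  S[A,A] = ((-2.3333)·(-2.3333) + (0.6667)·(0.6667) + (3.6667)·(3.6667) + (-0.3333)·(-0.3333) + (-2.3333)·(-2.3333) + (0.6667)·(0.6667)) / 5 = 25.3333/5 = 5.0667
  S[A,B] = ((-2.3333)·(3.3333) + (0.6667)·(1.3333) + (3.6667)·(-3.6667) + (-0.3333)·(1.3333) + (-2.3333)·(-3.6667) + (0.6667)·(1.3333)) / 5 = -11.3333/5 = -2.2667
  S[B,B] = ((3.3333)·(3.3333) + (1.3333)·(1.3333) + (-3.6667)·(-3.6667) + (1.3333)·(1.3333) + (-3.6667)·(-3.6667) + (1.3333)·(1.3333)) / 5 = 43.3333/5 = 8.6667

S is symmetric (S[j,i] = S[i,j]). Assembling:

S = [[5.0667, -2.2667],
 [-2.2667, 8.6667]]


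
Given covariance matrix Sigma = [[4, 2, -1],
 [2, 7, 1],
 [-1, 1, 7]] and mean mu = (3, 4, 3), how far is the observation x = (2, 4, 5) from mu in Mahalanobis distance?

Step 1 — centre the observation: (x - mu) = (-1, 0, 2).

Step 2 — invert Sigma (cofactor / det for 3×3, or solve directly):
  Sigma^{-1} = [[0.3137, -0.098, 0.0588],
 [-0.098, 0.1765, -0.0392],
 [0.0588, -0.0392, 0.1569]].

Step 3 — form the quadratic (x - mu)^T · Sigma^{-1} · (x - mu):
  Sigma^{-1} · (x - mu) = (-0.1961, 0.0196, 0.2549).
  (x - mu)^T · [Sigma^{-1} · (x - mu)] = (-1)·(-0.1961) + (0)·(0.0196) + (2)·(0.2549) = 0.7059.

Step 4 — take square root: d = √(0.7059) ≈ 0.8402.

d(x, mu) = √(0.7059) ≈ 0.8402


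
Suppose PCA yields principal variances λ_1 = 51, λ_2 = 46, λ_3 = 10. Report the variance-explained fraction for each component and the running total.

Step 1 — total variance = trace(Sigma) = Σ λ_i = 51 + 46 + 10 = 107.

Step 2 — fraction explained by component i = λ_i / Σ λ:
  PC1: 51/107 = 0.4766
  PC2: 46/107 = 0.4299
  PC3: 10/107 = 0.0935

Step 3 — cumulative fraction after k components = (λ_1 + ... + λ_k) / Σ λ:
  k = 1: 51/107 = 0.4766
  k = 2: (51 + 46)/107 = 97/107 = 0.9065
  k = 3: (51 + 46 + 10)/107 = 107/107 = 1

Summary (fraction, with percent):

explained: PC1 0.4766 (47.66%), PC2 0.4299 (42.99%), PC3 0.0935 (9.35%);  cumulative: 0.4766, 0.9065, 1


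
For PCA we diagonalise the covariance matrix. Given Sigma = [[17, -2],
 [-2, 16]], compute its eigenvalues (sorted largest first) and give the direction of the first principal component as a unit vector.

Step 1 — characteristic polynomial of 2×2 Sigma:
  det(Sigma - λI) = λ² - trace · λ + det = 0.
  trace = 17 + 16 = 33, det = 17·16 - (-2)² = 268.
Step 2 — discriminant:
  Δ = trace² - 4·det = 1089 - 1072 = 17.
Step 3 — eigenvalues:
  λ = (trace ± √Δ)/2 = (33 ± 4.1231)/2,
  λ_1 = 18.5616,  λ_2 = 14.4384.

Step 4 — unit eigenvector for λ_1: solve (Sigma - λ_1 I)v = 0. First row:
  (17 - 18.5616)·v_x + (-2)·v_y = 0, i.e. (-1.5616)·v_x + (-2)·v_y = 0,
  so v ∝ (b, λ_1 - a) = (-2, 1.5616); multiply by -1 so the first entry is positive: u = (2, -1.5616).
  ||u|| = √((2)² + (-1.5616)²) = √(6.4384) ≈ 2.5374,
  v_1 = u/||u|| ≈ (0.7882, -0.6154) (||v_1|| = 1).

λ_1 = 18.5616,  λ_2 = 14.4384;  v_1 ≈ (0.7882, -0.6154)


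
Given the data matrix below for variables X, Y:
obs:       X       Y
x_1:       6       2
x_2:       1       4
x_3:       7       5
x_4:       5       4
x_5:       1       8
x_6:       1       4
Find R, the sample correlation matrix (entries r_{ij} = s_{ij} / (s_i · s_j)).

Step 1 — column means:
  mean(X) = (6 + 1 + 7 + 5 + 1 + 1) / 6 = 21/6 = 3.5
  mean(Y) = (2 + 4 + 5 + 4 + 8 + 4) / 6 = 27/6 = 4.5

Step 2 — sample variances and covariances s[i,j] = (1/(n-1)) · Σ_k (x_{k,i} - mean_i) · (x_{k,j} - mean_j), with n-1 = 5:
  s[X,X] = ((2.5)·(2.5) + (-2.5)·(-2.5) + (3.5)·(3.5) + (1.5)·(1.5) + (-2.5)·(-2.5) + (-2.5)·(-2.5)) / 5 = 39.5/5 = 7.9
  s[X,Y] = ((2.5)·(-2.5) + (-2.5)·(-0.5) + (3.5)·(0.5) + (1.5)·(-0.5) + (-2.5)·(3.5) + (-2.5)·(-0.5)) / 5 = -11.5/5 = -2.3
  s[Y,Y] = ((-2.5)·(-2.5) + (-0.5)·(-0.5) + (0.5)·(0.5) + (-0.5)·(-0.5) + (3.5)·(3.5) + (-0.5)·(-0.5)) / 5 = 19.5/5 = 3.9
  Sample standard deviations s_i = √(s[i,i]):
  s(X) = √(7.9) = 2.8107
  s(Y) = √(3.9) = 1.9748

Step 3 — r_{ij} = s_{ij} / (s_i · s_j):
  r[X,X] = 1 (diagonal).
  r[X,Y] = -2.3 / (2.8107 · 1.9748) = -2.3 / 5.5507 = -0.4144
  r[Y,Y] = 1 (diagonal).

R is symmetric with unit diagonal. Assembling:

R = [[1, -0.4144],
 [-0.4144, 1]]


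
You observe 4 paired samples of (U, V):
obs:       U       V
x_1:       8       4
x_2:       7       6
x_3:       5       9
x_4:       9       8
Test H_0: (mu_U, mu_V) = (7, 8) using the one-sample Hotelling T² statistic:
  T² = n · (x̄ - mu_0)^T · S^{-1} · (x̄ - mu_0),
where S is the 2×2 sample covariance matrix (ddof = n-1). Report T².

Step 1 — sample mean vector:
  mean(U) = (8 + 7 + 5 + 9) / 4 = 29/4 = 7.25
  mean(V) = (4 + 6 + 9 + 8) / 4 = 27/4 = 6.75
  x̄ = (7.25, 6.75),  deviation x̄ - mu_0 = (7.25, 6.75) - (7, 8) = (0.25, -1.25).

Step 2 — sample covariance matrix, S[i,j] = (1/(n-1)) · Σ_k (x_{k,i} - mean_i) · (x_{k,j} - mean_j), divisor n-1 = 3:
  S[U,U] = ((0.75)·(0.75) + (-0.25)·(-0.25) + (-2.25)·(-2.25) + (1.75)·(1.75)) / 3 = 8.75/3 = 2.9167
  S[U,V] = ((0.75)·(-2.75) + (-0.25)·(-0.75) + (-2.25)·(2.25) + (1.75)·(1.25)) / 3 = -4.75/3 = -1.5833
  S[V,V] = ((-2.75)·(-2.75) + (-0.75)·(-0.75) + (2.25)·(2.25) + (1.25)·(1.25)) / 3 = 14.75/3 = 4.9167
  S = [[2.9167, -1.5833],
 [-1.5833, 4.9167]].

Step 3 — invert S. det(S) = 2.9167·4.9167 - (-1.5833)² = 11.8333.
  S^{-1} = (1/det) · [[d, -b], [-b, a]] = [[0.4155, 0.1338],
 [0.1338, 0.2465]].

Step 4 — quadratic form (x̄ - mu_0)^T · S^{-1} · (x̄ - mu_0):
  S^{-1} · (x̄ - mu_0) = (-0.0634, -0.2746),
  (x̄ - mu_0)^T · [...] = (0.25)·(-0.0634) + (-1.25)·(-0.2746) = 0.3275.

Step 5 — scale by n: T² = 4 · 0.3275 = 1.3099.

T² ≈ 1.3099


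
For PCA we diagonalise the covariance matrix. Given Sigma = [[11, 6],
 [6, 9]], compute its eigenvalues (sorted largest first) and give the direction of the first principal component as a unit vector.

Step 1 — characteristic polynomial of 2×2 Sigma:
  det(Sigma - λI) = λ² - trace · λ + det = 0.
  trace = 11 + 9 = 20, det = 11·9 - (6)² = 63.
Step 2 — discriminant:
  Δ = trace² - 4·det = 400 - 252 = 148.
Step 3 — eigenvalues:
  λ = (trace ± √Δ)/2 = (20 ± 12.1655)/2,
  λ_1 = 16.0828,  λ_2 = 3.9172.

Step 4 — unit eigenvector for λ_1: solve (Sigma - λ_1 I)v = 0. First row:
  (11 - 16.0828)·v_x + (6)·v_y = 0, i.e. (-5.0828)·v_x + (6)·v_y = 0,
  so v ∝ (b, λ_1 - a) = (6, 5.0828) = u.
  ||u|| = √((6)² + (5.0828)²) = √(61.8345) ≈ 7.8635,
  v_1 = u/||u|| ≈ (0.763, 0.6464) (||v_1|| = 1).

λ_1 = 16.0828,  λ_2 = 3.9172;  v_1 ≈ (0.763, 0.6464)


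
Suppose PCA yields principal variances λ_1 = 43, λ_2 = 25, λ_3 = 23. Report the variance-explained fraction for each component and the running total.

Step 1 — total variance = trace(Sigma) = Σ λ_i = 43 + 25 + 23 = 91.

Step 2 — fraction explained by component i = λ_i / Σ λ:
  PC1: 43/91 = 0.4725
  PC2: 25/91 = 0.2747
  PC3: 23/91 = 0.2527

Step 3 — cumulative fraction after k components = (λ_1 + ... + λ_k) / Σ λ:
  k = 1: 43/91 = 0.4725
  k = 2: (43 + 25)/91 = 68/91 = 0.7473
  k = 3: (43 + 25 + 23)/91 = 91/91 = 1

Summary (fraction, with percent):

explained: PC1 0.4725 (47.25%), PC2 0.2747 (27.47%), PC3 0.2527 (25.27%);  cumulative: 0.4725, 0.7473, 1


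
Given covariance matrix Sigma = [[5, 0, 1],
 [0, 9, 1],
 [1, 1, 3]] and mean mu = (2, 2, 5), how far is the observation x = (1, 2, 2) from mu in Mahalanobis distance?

Step 1 — centre the observation: (x - mu) = (-1, 0, -3).

Step 2 — invert Sigma (cofactor / det for 3×3, or solve directly):
  Sigma^{-1} = [[0.2149, 0.0083, -0.0744],
 [0.0083, 0.1157, -0.0413],
 [-0.0744, -0.0413, 0.3719]].

Step 3 — form the quadratic (x - mu)^T · Sigma^{-1} · (x - mu):
  Sigma^{-1} · (x - mu) = (0.0083, 0.1157, -1.0413).
  (x - mu)^T · [Sigma^{-1} · (x - mu)] = (-1)·(0.0083) + (0)·(0.1157) + (-3)·(-1.0413) = 3.1157.

Step 4 — take square root: d = √(3.1157) ≈ 1.7651.

d(x, mu) = √(3.1157) ≈ 1.7651


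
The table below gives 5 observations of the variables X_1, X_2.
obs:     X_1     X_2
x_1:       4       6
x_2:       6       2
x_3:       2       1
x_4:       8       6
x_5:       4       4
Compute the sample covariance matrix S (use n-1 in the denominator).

Step 1 — column means:
  mean(X_1) = (4 + 6 + 2 + 8 + 4) / 5 = 24/5 = 4.8
  mean(X_2) = (6 + 2 + 1 + 6 + 4) / 5 = 19/5 = 3.8

Step 2 — sample covariance S[i,j] = (1/(n-1)) · Σ_k (x_{k,i} - mean_i) · (x_{k,j} - mean_j), with n-1 = 4.
  S[X_1,X_1] = ((-0.8)·(-0.8) + (1.2)·(1.2) + (-2.8)·(-2.8) + (3.2)·(3.2) + (-0.8)·(-0.8)) / 4 = 20.8/4 = 5.2
  S[X_1,X_2] = ((-0.8)·(2.2) + (1.2)·(-1.8) + (-2.8)·(-2.8) + (3.2)·(2.2) + (-0.8)·(0.2)) / 4 = 10.8/4 = 2.7
  S[X_2,X_2] = ((2.2)·(2.2) + (-1.8)·(-1.8) + (-2.8)·(-2.8) + (2.2)·(2.2) + (0.2)·(0.2)) / 4 = 20.8/4 = 5.2

S is symmetric (S[j,i] = S[i,j]). Assembling:

S = [[5.2, 2.7],
 [2.7, 5.2]]


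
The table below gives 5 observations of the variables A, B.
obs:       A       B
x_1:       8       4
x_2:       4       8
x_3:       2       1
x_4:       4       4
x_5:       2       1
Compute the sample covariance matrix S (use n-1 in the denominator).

Step 1 — column means:
  mean(A) = (8 + 4 + 2 + 4 + 2) / 5 = 20/5 = 4
  mean(B) = (4 + 8 + 1 + 4 + 1) / 5 = 18/5 = 3.6

Step 2 — sample covariance S[i,j] = (1/(n-1)) · Σ_k (x_{k,i} - mean_i) · (x_{k,j} - mean_j), with n-1 = 4.
  S[A,A] = ((4)·(4) + (0)·(0) + (-2)·(-2) + (0)·(0) + (-2)·(-2)) / 4 = 24/4 = 6
  S[A,B] = ((4)·(0.4) + (0)·(4.4) + (-2)·(-2.6) + (0)·(0.4) + (-2)·(-2.6)) / 4 = 12/4 = 3
  S[B,B] = ((0.4)·(0.4) + (4.4)·(4.4) + (-2.6)·(-2.6) + (0.4)·(0.4) + (-2.6)·(-2.6)) / 4 = 33.2/4 = 8.3

S is symmetric (S[j,i] = S[i,j]). Assembling:

S = [[6, 3],
 [3, 8.3]]


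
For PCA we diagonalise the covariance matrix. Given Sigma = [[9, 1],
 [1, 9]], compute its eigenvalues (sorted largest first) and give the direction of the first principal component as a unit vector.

Step 1 — characteristic polynomial of 2×2 Sigma:
  det(Sigma - λI) = λ² - trace · λ + det = 0.
  trace = 9 + 9 = 18, det = 9·9 - (1)² = 80.
Step 2 — discriminant:
  Δ = trace² - 4·det = 324 - 320 = 4.
Step 3 — eigenvalues:
  λ = (trace ± √Δ)/2 = (18 ± 2)/2,
  λ_1 = 10,  λ_2 = 8.

Step 4 — unit eigenvector for λ_1: solve (Sigma - λ_1 I)v = 0. First row:
  (9 - 10)·v_x + (1)·v_y = 0, i.e. (-1)·v_x + (1)·v_y = 0,
  so v ∝ (b, λ_1 - a) = (1, 1) = u.
  ||u|| = √((1)² + (1)²) = √(2) ≈ 1.4142,
  v_1 = u/||u|| ≈ (0.7071, 0.7071) (||v_1|| = 1).

λ_1 = 10,  λ_2 = 8;  v_1 ≈ (0.7071, 0.7071)


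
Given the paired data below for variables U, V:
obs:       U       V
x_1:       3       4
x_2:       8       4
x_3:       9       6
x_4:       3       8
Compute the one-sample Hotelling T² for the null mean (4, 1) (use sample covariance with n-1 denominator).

Step 1 — sample mean vector:
  mean(U) = (3 + 8 + 9 + 3) / 4 = 23/4 = 5.75
  mean(V) = (4 + 4 + 6 + 8) / 4 = 22/4 = 5.5
  x̄ = (5.75, 5.5),  deviation x̄ - mu_0 = (5.75, 5.5) - (4, 1) = (1.75, 4.5).

Step 2 — sample covariance matrix, S[i,j] = (1/(n-1)) · Σ_k (x_{k,i} - mean_i) · (x_{k,j} - mean_j), divisor n-1 = 3:
  S[U,U] = ((-2.75)·(-2.75) + (2.25)·(2.25) + (3.25)·(3.25) + (-2.75)·(-2.75)) / 3 = 30.75/3 = 10.25
  S[U,V] = ((-2.75)·(-1.5) + (2.25)·(-1.5) + (3.25)·(0.5) + (-2.75)·(2.5)) / 3 = -4.5/3 = -1.5
  S[V,V] = ((-1.5)·(-1.5) + (-1.5)·(-1.5) + (0.5)·(0.5) + (2.5)·(2.5)) / 3 = 11/3 = 3.6667
  S = [[10.25, -1.5],
 [-1.5, 3.6667]].

Step 3 — invert S. det(S) = 10.25·3.6667 - (-1.5)² = 35.3333.
  S^{-1} = (1/det) · [[d, -b], [-b, a]] = [[0.1038, 0.0425],
 [0.0425, 0.2901]].

Step 4 — quadratic form (x̄ - mu_0)^T · S^{-1} · (x̄ - mu_0):
  S^{-1} · (x̄ - mu_0) = (0.3726, 1.3797),
  (x̄ - mu_0)^T · [...] = (1.75)·(0.3726) + (4.5)·(1.3797) = 6.8608.

Step 5 — scale by n: T² = 4 · 6.8608 = 27.4434.

T² ≈ 27.4434


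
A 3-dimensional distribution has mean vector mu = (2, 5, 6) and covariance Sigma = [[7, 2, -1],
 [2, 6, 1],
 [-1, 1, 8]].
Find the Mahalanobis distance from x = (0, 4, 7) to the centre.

Step 1 — centre the observation: (x - mu) = (-2, -1, 1).

Step 2 — invert Sigma (cofactor / det for 3×3, or solve directly):
  Sigma^{-1} = [[0.1638, -0.0592, 0.0279],
 [-0.0592, 0.1916, -0.0314],
 [0.0279, -0.0314, 0.1324]].

Step 3 — form the quadratic (x - mu)^T · Sigma^{-1} · (x - mu):
  Sigma^{-1} · (x - mu) = (-0.2404, -0.1045, 0.108).
  (x - mu)^T · [Sigma^{-1} · (x - mu)] = (-2)·(-0.2404) + (-1)·(-0.1045) + (1)·(0.108) = 0.6934.

Step 4 — take square root: d = √(0.6934) ≈ 0.8327.

d(x, mu) = √(0.6934) ≈ 0.8327
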